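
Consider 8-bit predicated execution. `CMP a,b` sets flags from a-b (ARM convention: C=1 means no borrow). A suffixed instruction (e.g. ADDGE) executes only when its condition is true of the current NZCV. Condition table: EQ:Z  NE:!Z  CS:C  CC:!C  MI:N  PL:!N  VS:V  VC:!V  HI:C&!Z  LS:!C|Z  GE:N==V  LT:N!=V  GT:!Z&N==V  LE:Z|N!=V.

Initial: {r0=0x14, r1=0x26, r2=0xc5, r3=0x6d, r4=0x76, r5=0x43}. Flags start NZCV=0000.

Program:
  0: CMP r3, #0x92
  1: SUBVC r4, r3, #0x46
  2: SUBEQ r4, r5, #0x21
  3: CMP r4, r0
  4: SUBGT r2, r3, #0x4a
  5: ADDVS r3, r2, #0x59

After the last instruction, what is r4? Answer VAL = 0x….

VAL = 0x76

0: ✓ CMP  NZCV=1001
1: · SUBVC
2: · SUBEQ
3: ✓ CMP  NZCV=0010
4: ✓ SUBGT  r2←0x23
5: · ADDVS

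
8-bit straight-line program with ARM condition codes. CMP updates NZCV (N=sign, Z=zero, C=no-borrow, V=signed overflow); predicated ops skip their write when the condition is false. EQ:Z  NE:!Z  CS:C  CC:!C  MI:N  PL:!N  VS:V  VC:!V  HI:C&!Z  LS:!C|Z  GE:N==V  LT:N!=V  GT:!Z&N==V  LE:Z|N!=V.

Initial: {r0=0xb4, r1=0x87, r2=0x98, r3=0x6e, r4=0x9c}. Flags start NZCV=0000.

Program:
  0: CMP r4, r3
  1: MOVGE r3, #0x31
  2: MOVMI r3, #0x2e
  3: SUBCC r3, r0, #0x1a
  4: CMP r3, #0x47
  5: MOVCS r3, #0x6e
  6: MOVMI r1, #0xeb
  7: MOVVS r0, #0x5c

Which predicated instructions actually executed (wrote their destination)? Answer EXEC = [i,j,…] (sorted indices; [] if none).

0: ✓ CMP  NZCV=0011
1: · MOVGE
2: · MOVMI
3: · SUBCC
4: ✓ CMP  NZCV=0010
5: ✓ MOVCS  r3←0x6e
6: · MOVMI
7: · MOVVS

EXEC = [5]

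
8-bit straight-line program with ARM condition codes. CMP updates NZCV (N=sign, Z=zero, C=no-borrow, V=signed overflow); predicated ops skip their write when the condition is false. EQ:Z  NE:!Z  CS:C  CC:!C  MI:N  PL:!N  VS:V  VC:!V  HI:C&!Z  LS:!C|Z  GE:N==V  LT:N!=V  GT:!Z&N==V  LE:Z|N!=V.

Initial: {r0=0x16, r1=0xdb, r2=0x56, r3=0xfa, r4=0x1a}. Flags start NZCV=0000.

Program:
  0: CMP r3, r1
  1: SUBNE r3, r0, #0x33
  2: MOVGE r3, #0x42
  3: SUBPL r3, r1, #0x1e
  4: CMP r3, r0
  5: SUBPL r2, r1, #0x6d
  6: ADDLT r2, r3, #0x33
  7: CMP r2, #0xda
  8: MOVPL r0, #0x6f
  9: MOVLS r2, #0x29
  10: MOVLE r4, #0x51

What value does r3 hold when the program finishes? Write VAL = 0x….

[0] flags=0010 → (cmp)
[1] flags=0010 NE?T → r3=0xe3
[2] flags=0010 GE?T → r3=0x42
[3] flags=0010 PL?T → r3=0xbd
[4] flags=1010 → (cmp)
[5] flags=1010 PL?F → skip
[6] flags=1010 LT?T → r2=0xf0
[7] flags=0010 → (cmp)
[8] flags=0010 PL?T → r0=0x6f
[9] flags=0010 LS?F → skip
[10] flags=0010 LE?F → skip

VAL = 0xbd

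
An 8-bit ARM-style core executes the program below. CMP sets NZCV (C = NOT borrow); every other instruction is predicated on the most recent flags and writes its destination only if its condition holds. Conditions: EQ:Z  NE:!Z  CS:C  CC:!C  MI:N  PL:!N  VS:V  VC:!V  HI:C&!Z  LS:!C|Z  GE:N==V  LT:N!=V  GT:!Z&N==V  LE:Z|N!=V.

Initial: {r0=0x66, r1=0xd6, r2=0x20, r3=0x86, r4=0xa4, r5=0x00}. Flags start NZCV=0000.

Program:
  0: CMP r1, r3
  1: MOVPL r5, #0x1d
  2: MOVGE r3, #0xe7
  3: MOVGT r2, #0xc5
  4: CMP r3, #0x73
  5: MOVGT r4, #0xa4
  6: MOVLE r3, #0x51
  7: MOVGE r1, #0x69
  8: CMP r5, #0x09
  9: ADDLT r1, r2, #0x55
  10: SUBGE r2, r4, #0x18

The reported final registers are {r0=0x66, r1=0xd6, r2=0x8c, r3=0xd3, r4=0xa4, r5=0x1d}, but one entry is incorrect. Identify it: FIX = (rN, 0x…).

0: ✓ CMP  NZCV=0010
1: ✓ MOVPL  r5←0x1d
2: ✓ MOVGE  r3←0xe7
3: ✓ MOVGT  r2←0xc5
4: ✓ CMP  NZCV=0011
5: · MOVGT
6: ✓ MOVLE  r3←0x51
7: · MOVGE
8: ✓ CMP  NZCV=0010
9: · ADDLT
10: ✓ SUBGE  r2←0x8c

FIX = (r3, 0x51)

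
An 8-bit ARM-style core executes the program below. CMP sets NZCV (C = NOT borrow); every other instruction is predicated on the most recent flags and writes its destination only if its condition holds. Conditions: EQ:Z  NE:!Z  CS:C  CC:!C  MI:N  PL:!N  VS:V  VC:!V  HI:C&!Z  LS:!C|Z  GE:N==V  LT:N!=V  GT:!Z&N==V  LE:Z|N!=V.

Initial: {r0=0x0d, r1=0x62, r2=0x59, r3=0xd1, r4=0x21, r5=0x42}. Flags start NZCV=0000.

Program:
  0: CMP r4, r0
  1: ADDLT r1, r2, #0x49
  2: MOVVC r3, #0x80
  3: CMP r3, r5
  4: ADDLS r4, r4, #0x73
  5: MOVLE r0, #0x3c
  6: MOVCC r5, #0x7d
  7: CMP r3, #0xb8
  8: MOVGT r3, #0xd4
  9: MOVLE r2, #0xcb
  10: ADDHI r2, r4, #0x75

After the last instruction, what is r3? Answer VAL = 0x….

VAL = 0x80

[0] flags=0010 → (cmp)
[1] flags=0010 LT?F → skip
[2] flags=0010 VC?T → r3=0x80
[3] flags=0011 → (cmp)
[4] flags=0011 LS?F → skip
[5] flags=0011 LE?T → r0=0x3c
[6] flags=0011 CC?F → skip
[7] flags=1000 → (cmp)
[8] flags=1000 GT?F → skip
[9] flags=1000 LE?T → r2=0xcb
[10] flags=1000 HI?F → skip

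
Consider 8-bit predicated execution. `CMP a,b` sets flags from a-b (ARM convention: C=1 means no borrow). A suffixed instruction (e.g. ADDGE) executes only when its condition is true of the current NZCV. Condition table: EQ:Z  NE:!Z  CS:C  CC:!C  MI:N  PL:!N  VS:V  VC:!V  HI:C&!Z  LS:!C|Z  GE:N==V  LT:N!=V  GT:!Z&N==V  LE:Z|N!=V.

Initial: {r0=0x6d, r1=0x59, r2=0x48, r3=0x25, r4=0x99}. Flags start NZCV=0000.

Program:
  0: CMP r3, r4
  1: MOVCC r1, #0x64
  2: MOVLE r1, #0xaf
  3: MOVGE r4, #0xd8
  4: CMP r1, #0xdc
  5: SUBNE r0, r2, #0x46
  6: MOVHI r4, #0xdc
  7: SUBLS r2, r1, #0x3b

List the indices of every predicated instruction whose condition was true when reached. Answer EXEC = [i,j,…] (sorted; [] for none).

[0] flags=1001 → (cmp)
[1] flags=1001 CC?T → r1=0x64
[2] flags=1001 LE?F → skip
[3] flags=1001 GE?T → r4=0xd8
[4] flags=1001 → (cmp)
[5] flags=1001 NE?T → r0=0x02
[6] flags=1001 HI?F → skip
[7] flags=1001 LS?T → r2=0x29

EXEC = [1,3,5,7]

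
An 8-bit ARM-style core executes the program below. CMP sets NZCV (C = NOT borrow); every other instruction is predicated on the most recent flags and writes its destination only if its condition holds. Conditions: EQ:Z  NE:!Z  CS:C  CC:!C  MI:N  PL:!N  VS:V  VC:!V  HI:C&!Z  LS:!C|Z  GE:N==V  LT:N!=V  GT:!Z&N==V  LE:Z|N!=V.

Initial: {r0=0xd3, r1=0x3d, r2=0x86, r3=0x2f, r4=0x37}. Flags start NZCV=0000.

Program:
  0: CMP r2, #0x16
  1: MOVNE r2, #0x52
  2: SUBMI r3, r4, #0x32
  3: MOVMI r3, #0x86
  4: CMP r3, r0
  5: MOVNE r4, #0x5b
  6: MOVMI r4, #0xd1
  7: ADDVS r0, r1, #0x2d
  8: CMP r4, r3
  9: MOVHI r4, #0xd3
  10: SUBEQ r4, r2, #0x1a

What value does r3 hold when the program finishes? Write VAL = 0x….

0: ✓ CMP  NZCV=0011
1: ✓ MOVNE  r2←0x52
2: · SUBMI
3: · MOVMI
4: ✓ CMP  NZCV=0000
5: ✓ MOVNE  r4←0x5b
6: · MOVMI
7: · ADDVS
8: ✓ CMP  NZCV=0010
9: ✓ MOVHI  r4←0xd3
10: · SUBEQ

VAL = 0x2f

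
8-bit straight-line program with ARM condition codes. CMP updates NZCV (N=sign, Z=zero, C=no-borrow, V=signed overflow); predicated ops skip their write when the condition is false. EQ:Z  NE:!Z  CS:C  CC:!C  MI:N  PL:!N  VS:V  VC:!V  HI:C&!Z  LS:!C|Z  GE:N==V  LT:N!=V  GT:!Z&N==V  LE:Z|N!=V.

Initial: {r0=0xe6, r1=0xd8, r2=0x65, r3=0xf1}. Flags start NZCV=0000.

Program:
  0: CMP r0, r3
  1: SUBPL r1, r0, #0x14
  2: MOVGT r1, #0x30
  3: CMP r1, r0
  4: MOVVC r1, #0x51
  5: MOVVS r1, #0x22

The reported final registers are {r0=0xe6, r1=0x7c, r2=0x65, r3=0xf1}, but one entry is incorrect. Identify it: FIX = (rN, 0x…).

FIX = (r1, 0x51)

[0] flags=1000 → (cmp)
[1] flags=1000 PL?F → skip
[2] flags=1000 GT?F → skip
[3] flags=1000 → (cmp)
[4] flags=1000 VC?T → r1=0x51
[5] flags=1000 VS?F → skip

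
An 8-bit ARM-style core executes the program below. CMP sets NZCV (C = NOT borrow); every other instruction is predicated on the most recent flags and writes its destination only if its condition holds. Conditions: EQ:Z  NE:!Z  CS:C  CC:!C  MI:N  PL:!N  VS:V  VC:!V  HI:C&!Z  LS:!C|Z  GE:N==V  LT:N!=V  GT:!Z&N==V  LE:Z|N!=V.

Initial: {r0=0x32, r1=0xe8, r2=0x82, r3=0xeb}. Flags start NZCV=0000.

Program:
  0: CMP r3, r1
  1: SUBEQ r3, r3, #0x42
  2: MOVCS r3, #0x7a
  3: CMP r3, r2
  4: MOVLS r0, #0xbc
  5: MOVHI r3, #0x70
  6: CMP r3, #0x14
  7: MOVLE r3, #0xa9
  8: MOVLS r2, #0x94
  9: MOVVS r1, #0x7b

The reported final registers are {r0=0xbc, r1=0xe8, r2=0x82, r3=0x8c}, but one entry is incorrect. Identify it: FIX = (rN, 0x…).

FIX = (r3, 0x7a)

[0] flags=0010 → (cmp)
[1] flags=0010 EQ?F → skip
[2] flags=0010 CS?T → r3=0x7a
[3] flags=1001 → (cmp)
[4] flags=1001 LS?T → r0=0xbc
[5] flags=1001 HI?F → skip
[6] flags=0010 → (cmp)
[7] flags=0010 LE?F → skip
[8] flags=0010 LS?F → skip
[9] flags=0010 VS?F → skip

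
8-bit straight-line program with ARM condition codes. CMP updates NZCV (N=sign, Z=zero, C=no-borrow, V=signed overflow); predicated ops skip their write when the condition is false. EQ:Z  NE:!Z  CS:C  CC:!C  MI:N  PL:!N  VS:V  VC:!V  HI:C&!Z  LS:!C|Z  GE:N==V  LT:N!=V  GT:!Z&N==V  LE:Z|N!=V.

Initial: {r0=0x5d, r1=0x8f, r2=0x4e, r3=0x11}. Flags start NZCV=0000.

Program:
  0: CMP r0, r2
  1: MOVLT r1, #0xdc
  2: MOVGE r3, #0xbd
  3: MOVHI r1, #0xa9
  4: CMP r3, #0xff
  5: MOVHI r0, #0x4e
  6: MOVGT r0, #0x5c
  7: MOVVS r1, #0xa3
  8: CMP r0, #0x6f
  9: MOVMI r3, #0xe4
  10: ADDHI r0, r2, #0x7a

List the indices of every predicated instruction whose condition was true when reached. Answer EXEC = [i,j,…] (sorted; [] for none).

0: ✓ CMP  NZCV=0010
1: · MOVLT
2: ✓ MOVGE  r3←0xbd
3: ✓ MOVHI  r1←0xa9
4: ✓ CMP  NZCV=1000
5: · MOVHI
6: · MOVGT
7: · MOVVS
8: ✓ CMP  NZCV=1000
9: ✓ MOVMI  r3←0xe4
10: · ADDHI

EXEC = [2,3,9]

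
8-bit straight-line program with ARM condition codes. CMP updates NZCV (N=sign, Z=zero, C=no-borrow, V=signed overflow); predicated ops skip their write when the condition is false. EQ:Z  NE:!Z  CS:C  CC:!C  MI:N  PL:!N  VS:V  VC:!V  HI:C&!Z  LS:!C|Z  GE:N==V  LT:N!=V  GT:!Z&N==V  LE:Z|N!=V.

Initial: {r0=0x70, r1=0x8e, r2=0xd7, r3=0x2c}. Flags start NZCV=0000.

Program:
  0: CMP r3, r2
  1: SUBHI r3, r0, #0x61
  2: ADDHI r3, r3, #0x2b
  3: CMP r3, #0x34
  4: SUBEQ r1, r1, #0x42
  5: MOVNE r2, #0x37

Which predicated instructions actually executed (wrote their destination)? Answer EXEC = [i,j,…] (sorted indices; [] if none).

[0] flags=0000 → (cmp)
[1] flags=0000 HI?F → skip
[2] flags=0000 HI?F → skip
[3] flags=1000 → (cmp)
[4] flags=1000 EQ?F → skip
[5] flags=1000 NE?T → r2=0x37

EXEC = [5]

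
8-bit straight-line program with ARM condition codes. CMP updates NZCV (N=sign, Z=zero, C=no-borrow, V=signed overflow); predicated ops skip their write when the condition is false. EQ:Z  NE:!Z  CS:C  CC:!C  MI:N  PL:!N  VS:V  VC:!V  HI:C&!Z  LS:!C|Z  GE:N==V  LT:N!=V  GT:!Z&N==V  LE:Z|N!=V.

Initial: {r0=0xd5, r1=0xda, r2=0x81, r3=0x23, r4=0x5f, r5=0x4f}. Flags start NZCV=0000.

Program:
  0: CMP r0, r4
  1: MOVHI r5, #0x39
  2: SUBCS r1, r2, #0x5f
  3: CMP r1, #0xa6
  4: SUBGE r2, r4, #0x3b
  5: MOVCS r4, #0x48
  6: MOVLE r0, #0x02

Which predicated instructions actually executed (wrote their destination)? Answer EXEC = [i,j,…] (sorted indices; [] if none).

EXEC = [1,2,4]

[0] flags=0011 → (cmp)
[1] flags=0011 HI?T → r5=0x39
[2] flags=0011 CS?T → r1=0x22
[3] flags=0000 → (cmp)
[4] flags=0000 GE?T → r2=0x24
[5] flags=0000 CS?F → skip
[6] flags=0000 LE?F → skip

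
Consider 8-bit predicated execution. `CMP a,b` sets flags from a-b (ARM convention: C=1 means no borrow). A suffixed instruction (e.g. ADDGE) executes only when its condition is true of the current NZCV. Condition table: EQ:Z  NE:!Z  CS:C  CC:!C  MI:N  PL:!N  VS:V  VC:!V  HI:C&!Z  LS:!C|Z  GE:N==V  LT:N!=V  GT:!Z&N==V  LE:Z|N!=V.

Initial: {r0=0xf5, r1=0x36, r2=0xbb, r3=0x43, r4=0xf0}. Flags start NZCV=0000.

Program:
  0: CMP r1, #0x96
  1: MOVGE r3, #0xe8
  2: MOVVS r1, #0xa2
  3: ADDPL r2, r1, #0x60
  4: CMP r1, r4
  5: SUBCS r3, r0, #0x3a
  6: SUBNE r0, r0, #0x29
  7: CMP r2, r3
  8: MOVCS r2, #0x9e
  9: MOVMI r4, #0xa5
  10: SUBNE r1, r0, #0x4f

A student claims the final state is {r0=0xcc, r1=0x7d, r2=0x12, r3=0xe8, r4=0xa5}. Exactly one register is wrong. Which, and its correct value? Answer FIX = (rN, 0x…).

[0] flags=1001 → (cmp)
[1] flags=1001 GE?T → r3=0xe8
[2] flags=1001 VS?T → r1=0xa2
[3] flags=1001 PL?F → skip
[4] flags=1000 → (cmp)
[5] flags=1000 CS?F → skip
[6] flags=1000 NE?T → r0=0xcc
[7] flags=1000 → (cmp)
[8] flags=1000 CS?F → skip
[9] flags=1000 MI?T → r4=0xa5
[10] flags=1000 NE?T → r1=0x7d

FIX = (r2, 0xbb)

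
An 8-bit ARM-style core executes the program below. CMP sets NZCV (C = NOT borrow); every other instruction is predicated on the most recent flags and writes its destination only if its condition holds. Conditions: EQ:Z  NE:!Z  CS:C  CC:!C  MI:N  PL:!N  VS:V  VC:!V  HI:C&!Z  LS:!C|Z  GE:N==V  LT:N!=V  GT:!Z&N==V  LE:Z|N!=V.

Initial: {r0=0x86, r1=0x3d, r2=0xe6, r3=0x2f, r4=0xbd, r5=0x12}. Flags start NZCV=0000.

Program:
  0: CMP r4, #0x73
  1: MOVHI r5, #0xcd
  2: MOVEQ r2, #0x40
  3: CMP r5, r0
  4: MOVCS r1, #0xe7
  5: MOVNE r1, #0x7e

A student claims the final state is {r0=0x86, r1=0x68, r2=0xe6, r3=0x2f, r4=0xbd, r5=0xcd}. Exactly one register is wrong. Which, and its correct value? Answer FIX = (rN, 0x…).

FIX = (r1, 0x7e)

[0] flags=0011 → (cmp)
[1] flags=0011 HI?T → r5=0xcd
[2] flags=0011 EQ?F → skip
[3] flags=0010 → (cmp)
[4] flags=0010 CS?T → r1=0xe7
[5] flags=0010 NE?T → r1=0x7e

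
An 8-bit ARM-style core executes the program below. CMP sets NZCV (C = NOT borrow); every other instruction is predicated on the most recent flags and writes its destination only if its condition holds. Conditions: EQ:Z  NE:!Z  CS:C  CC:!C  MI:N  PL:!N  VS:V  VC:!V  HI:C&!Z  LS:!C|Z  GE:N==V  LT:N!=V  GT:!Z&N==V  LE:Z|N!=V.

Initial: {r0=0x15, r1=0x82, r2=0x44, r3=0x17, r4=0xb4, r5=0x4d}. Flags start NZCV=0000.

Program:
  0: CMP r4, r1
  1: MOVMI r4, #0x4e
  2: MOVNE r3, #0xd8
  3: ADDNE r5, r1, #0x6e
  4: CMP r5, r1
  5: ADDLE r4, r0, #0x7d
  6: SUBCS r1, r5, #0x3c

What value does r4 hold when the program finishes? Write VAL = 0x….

VAL = 0xb4

[0] flags=0010 → (cmp)
[1] flags=0010 MI?F → skip
[2] flags=0010 NE?T → r3=0xd8
[3] flags=0010 NE?T → r5=0xf0
[4] flags=0010 → (cmp)
[5] flags=0010 LE?F → skip
[6] flags=0010 CS?T → r1=0xb4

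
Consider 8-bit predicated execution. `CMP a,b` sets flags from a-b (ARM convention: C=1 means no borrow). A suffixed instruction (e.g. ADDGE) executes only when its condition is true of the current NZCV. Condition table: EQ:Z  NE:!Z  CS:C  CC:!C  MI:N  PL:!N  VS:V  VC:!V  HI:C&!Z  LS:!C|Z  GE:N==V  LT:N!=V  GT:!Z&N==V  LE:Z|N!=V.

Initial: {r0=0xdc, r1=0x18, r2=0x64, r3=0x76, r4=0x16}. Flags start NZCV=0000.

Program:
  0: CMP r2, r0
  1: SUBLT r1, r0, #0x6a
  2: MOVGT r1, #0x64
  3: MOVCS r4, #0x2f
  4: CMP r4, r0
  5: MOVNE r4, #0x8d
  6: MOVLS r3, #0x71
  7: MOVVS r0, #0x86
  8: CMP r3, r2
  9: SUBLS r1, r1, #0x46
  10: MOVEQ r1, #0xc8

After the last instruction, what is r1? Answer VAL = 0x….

VAL = 0x64

[0] flags=1001 → (cmp)
[1] flags=1001 LT?F → skip
[2] flags=1001 GT?T → r1=0x64
[3] flags=1001 CS?F → skip
[4] flags=0000 → (cmp)
[5] flags=0000 NE?T → r4=0x8d
[6] flags=0000 LS?T → r3=0x71
[7] flags=0000 VS?F → skip
[8] flags=0010 → (cmp)
[9] flags=0010 LS?F → skip
[10] flags=0010 EQ?F → skip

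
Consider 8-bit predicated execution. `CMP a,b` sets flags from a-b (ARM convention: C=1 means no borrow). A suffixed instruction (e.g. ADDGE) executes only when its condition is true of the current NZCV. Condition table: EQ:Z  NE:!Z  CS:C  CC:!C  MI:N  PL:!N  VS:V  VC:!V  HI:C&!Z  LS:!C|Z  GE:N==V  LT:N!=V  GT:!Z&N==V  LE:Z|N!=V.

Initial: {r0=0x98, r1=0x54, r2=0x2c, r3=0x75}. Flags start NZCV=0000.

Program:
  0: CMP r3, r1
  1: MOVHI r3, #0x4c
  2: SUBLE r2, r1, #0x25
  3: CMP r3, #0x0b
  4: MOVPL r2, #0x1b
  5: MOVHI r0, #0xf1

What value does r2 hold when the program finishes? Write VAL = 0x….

VAL = 0x1b

[0] flags=0010 → (cmp)
[1] flags=0010 HI?T → r3=0x4c
[2] flags=0010 LE?F → skip
[3] flags=0010 → (cmp)
[4] flags=0010 PL?T → r2=0x1b
[5] flags=0010 HI?T → r0=0xf1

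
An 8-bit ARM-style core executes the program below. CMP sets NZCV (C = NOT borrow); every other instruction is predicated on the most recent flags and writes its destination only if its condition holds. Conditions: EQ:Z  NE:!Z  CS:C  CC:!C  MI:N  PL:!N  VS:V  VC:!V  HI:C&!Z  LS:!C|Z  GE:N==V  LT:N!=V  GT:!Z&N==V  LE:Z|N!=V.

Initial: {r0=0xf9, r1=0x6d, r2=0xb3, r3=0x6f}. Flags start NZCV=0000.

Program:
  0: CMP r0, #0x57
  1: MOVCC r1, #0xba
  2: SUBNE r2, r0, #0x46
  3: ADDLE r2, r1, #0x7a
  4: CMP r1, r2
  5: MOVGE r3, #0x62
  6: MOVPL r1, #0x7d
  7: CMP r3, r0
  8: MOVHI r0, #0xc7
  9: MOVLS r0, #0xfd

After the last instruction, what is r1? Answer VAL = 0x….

VAL = 0x6d

0: ✓ CMP  NZCV=1010
1: · MOVCC
2: ✓ SUBNE  r2←0xb3
3: ✓ ADDLE  r2←0xe7
4: ✓ CMP  NZCV=1001
5: ✓ MOVGE  r3←0x62
6: · MOVPL
7: ✓ CMP  NZCV=0000
8: · MOVHI
9: ✓ MOVLS  r0←0xfd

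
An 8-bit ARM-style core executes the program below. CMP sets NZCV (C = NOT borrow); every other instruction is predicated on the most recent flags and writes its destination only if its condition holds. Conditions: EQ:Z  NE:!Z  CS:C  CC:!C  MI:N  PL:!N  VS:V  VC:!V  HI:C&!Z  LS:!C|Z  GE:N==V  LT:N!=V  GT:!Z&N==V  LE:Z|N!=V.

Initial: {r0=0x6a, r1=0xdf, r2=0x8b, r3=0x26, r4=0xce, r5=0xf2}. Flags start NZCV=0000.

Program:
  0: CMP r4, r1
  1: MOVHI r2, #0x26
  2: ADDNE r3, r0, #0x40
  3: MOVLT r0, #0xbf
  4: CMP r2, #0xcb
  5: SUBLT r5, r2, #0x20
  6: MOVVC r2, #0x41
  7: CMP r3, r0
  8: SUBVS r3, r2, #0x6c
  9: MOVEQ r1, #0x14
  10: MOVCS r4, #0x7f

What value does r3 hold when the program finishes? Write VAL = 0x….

0: ✓ CMP  NZCV=1000
1: · MOVHI
2: ✓ ADDNE  r3←0xaa
3: ✓ MOVLT  r0←0xbf
4: ✓ CMP  NZCV=1000
5: ✓ SUBLT  r5←0x6b
6: ✓ MOVVC  r2←0x41
7: ✓ CMP  NZCV=1000
8: · SUBVS
9: · MOVEQ
10: · MOVCS

VAL = 0xaa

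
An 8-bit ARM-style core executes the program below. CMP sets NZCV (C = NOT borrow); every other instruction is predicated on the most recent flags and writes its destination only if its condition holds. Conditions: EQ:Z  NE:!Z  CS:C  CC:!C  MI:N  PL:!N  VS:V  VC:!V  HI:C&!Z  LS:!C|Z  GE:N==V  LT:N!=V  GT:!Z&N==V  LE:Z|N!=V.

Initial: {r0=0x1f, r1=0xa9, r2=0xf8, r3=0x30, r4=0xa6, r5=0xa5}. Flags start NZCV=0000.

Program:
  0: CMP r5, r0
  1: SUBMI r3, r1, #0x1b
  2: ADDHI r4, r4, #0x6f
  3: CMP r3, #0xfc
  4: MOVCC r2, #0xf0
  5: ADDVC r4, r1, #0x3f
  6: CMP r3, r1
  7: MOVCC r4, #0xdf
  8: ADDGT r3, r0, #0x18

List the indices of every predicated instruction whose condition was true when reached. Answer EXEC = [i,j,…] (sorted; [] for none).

EXEC = [1,2,4,5,7]

0: ✓ CMP  NZCV=1010
1: ✓ SUBMI  r3←0x8e
2: ✓ ADDHI  r4←0x15
3: ✓ CMP  NZCV=1000
4: ✓ MOVCC  r2←0xf0
5: ✓ ADDVC  r4←0xe8
6: ✓ CMP  NZCV=1000
7: ✓ MOVCC  r4←0xdf
8: · ADDGT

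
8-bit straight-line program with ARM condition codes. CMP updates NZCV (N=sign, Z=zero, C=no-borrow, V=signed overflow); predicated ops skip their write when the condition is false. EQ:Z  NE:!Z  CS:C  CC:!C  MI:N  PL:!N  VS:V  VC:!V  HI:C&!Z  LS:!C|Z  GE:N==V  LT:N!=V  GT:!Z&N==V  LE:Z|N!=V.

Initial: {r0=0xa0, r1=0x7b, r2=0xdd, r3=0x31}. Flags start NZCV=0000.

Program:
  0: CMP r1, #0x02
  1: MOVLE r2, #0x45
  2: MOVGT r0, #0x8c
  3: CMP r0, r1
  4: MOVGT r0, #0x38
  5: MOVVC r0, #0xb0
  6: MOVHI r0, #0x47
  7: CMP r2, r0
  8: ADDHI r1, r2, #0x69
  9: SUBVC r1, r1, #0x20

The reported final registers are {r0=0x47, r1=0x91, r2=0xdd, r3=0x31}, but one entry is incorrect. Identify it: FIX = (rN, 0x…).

FIX = (r1, 0x26)

0: ✓ CMP  NZCV=0010
1: · MOVLE
2: ✓ MOVGT  r0←0x8c
3: ✓ CMP  NZCV=0011
4: · MOVGT
5: · MOVVC
6: ✓ MOVHI  r0←0x47
7: ✓ CMP  NZCV=1010
8: ✓ ADDHI  r1←0x46
9: ✓ SUBVC  r1←0x26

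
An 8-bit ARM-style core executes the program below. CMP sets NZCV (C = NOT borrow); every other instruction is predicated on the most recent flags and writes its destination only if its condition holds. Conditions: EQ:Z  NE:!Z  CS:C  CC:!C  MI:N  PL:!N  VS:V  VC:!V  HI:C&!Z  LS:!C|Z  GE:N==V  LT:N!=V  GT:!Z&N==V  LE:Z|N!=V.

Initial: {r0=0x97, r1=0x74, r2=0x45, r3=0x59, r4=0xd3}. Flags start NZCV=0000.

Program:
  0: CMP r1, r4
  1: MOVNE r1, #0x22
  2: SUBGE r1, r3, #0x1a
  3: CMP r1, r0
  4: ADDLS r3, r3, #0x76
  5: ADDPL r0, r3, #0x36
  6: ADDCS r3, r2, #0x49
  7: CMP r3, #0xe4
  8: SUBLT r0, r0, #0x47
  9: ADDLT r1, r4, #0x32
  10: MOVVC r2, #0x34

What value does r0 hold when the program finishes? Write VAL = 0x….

VAL = 0x50

0: ✓ CMP  NZCV=1001
1: ✓ MOVNE  r1←0x22
2: ✓ SUBGE  r1←0x3f
3: ✓ CMP  NZCV=1001
4: ✓ ADDLS  r3←0xcf
5: · ADDPL
6: · ADDCS
7: ✓ CMP  NZCV=1000
8: ✓ SUBLT  r0←0x50
9: ✓ ADDLT  r1←0x05
10: ✓ MOVVC  r2←0x34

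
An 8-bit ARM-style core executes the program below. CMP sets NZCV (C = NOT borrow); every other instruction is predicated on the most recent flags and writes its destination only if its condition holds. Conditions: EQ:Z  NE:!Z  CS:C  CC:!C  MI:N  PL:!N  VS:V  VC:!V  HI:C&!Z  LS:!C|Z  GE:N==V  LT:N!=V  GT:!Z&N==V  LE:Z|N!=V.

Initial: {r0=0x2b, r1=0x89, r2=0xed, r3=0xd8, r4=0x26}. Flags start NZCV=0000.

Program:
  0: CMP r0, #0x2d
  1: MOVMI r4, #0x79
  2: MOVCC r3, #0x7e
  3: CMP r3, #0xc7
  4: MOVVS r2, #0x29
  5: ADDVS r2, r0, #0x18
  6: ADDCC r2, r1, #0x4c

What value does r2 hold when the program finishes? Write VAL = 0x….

0: ✓ CMP  NZCV=1000
1: ✓ MOVMI  r4←0x79
2: ✓ MOVCC  r3←0x7e
3: ✓ CMP  NZCV=1001
4: ✓ MOVVS  r2←0x29
5: ✓ ADDVS  r2←0x43
6: ✓ ADDCC  r2←0xd5

VAL = 0xd5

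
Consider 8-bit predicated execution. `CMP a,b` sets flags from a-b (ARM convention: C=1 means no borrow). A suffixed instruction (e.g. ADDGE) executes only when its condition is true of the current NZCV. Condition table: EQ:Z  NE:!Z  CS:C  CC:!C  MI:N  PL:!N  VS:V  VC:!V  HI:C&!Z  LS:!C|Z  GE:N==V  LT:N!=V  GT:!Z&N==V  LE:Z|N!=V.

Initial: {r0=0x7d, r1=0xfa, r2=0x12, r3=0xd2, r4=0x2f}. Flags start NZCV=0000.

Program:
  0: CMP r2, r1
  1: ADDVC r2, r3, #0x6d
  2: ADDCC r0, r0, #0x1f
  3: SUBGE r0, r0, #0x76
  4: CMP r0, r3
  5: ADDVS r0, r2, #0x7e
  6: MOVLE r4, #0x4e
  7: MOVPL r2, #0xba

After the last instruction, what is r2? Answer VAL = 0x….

0: ✓ CMP  NZCV=0000
1: ✓ ADDVC  r2←0x3f
2: ✓ ADDCC  r0←0x9c
3: ✓ SUBGE  r0←0x26
4: ✓ CMP  NZCV=0000
5: · ADDVS
6: · MOVLE
7: ✓ MOVPL  r2←0xba

VAL = 0xba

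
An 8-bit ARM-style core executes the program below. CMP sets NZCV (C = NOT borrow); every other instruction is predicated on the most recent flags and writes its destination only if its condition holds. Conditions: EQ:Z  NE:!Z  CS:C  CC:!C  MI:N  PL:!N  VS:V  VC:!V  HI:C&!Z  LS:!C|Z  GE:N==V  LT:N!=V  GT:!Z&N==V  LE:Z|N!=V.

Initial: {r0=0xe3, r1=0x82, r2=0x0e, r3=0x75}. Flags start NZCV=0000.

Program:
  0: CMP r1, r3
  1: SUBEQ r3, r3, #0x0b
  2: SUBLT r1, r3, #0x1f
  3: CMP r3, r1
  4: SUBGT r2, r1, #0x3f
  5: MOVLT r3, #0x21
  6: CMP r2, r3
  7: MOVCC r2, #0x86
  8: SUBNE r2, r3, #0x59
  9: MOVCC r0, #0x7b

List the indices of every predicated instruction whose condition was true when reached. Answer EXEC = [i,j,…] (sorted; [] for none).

[0] flags=0011 → (cmp)
[1] flags=0011 EQ?F → skip
[2] flags=0011 LT?T → r1=0x56
[3] flags=0010 → (cmp)
[4] flags=0010 GT?T → r2=0x17
[5] flags=0010 LT?F → skip
[6] flags=1000 → (cmp)
[7] flags=1000 CC?T → r2=0x86
[8] flags=1000 NE?T → r2=0x1c
[9] flags=1000 CC?T → r0=0x7b

EXEC = [2,4,7,8,9]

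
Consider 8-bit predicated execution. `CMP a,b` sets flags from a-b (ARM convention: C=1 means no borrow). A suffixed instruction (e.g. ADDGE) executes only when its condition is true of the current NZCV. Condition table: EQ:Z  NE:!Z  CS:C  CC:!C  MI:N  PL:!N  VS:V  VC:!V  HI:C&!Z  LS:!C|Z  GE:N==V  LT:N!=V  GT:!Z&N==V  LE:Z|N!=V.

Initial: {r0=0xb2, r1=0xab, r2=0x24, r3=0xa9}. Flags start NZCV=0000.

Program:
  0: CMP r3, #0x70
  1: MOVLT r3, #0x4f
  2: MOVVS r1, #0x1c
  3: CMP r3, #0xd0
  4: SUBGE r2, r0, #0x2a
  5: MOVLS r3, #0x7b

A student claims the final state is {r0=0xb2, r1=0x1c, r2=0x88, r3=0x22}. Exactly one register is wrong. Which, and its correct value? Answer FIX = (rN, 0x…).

0: ✓ CMP  NZCV=0011
1: ✓ MOVLT  r3←0x4f
2: ✓ MOVVS  r1←0x1c
3: ✓ CMP  NZCV=0000
4: ✓ SUBGE  r2←0x88
5: ✓ MOVLS  r3←0x7b

FIX = (r3, 0x7b)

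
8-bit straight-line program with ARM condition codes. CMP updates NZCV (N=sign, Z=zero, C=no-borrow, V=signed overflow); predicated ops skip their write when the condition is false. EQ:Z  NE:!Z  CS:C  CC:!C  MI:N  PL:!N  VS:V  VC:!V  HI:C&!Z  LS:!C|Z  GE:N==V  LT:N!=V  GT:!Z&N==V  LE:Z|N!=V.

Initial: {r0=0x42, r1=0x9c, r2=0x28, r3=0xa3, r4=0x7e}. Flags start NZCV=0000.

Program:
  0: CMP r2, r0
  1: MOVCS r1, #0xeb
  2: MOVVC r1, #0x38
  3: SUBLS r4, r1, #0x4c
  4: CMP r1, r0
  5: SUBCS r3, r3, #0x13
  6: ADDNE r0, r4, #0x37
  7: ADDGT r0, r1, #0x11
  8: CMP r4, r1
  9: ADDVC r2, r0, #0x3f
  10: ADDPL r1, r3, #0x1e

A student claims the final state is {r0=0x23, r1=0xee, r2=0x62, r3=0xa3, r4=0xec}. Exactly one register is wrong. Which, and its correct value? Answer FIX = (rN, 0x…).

[0] flags=1000 → (cmp)
[1] flags=1000 CS?F → skip
[2] flags=1000 VC?T → r1=0x38
[3] flags=1000 LS?T → r4=0xec
[4] flags=1000 → (cmp)
[5] flags=1000 CS?F → skip
[6] flags=1000 NE?T → r0=0x23
[7] flags=1000 GT?F → skip
[8] flags=1010 → (cmp)
[9] flags=1010 VC?T → r2=0x62
[10] flags=1010 PL?F → skip

FIX = (r1, 0x38)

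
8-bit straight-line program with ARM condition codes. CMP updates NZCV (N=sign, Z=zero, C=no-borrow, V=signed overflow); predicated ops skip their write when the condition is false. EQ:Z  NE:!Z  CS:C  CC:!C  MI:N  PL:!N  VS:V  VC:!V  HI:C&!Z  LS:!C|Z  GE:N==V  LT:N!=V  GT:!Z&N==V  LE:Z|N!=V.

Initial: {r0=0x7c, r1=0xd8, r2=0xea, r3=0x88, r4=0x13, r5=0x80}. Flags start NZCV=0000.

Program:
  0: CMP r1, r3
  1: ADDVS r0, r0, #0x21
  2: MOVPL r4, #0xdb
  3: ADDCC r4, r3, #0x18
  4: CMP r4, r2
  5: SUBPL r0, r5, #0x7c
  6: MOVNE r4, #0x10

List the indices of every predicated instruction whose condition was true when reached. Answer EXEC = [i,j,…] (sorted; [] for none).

0: ✓ CMP  NZCV=0010
1: · ADDVS
2: ✓ MOVPL  r4←0xdb
3: · ADDCC
4: ✓ CMP  NZCV=1000
5: · SUBPL
6: ✓ MOVNE  r4←0x10

EXEC = [2,6]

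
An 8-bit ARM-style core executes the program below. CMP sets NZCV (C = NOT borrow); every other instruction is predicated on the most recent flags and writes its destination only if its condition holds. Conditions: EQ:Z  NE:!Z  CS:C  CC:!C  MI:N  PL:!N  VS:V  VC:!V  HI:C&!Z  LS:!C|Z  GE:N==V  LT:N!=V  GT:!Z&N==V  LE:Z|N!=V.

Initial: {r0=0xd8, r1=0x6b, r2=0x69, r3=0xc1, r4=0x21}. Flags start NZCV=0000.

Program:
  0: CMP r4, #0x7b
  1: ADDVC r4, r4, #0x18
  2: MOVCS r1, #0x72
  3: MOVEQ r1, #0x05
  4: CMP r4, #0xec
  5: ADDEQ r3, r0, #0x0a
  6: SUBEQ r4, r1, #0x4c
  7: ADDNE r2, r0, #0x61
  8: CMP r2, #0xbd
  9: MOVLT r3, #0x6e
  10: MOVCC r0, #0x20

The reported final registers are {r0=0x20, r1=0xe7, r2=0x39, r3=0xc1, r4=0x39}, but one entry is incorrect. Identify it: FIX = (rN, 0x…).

[0] flags=1000 → (cmp)
[1] flags=1000 VC?T → r4=0x39
[2] flags=1000 CS?F → skip
[3] flags=1000 EQ?F → skip
[4] flags=0000 → (cmp)
[5] flags=0000 EQ?F → skip
[6] flags=0000 EQ?F → skip
[7] flags=0000 NE?T → r2=0x39
[8] flags=0000 → (cmp)
[9] flags=0000 LT?F → skip
[10] flags=0000 CC?T → r0=0x20

FIX = (r1, 0x6b)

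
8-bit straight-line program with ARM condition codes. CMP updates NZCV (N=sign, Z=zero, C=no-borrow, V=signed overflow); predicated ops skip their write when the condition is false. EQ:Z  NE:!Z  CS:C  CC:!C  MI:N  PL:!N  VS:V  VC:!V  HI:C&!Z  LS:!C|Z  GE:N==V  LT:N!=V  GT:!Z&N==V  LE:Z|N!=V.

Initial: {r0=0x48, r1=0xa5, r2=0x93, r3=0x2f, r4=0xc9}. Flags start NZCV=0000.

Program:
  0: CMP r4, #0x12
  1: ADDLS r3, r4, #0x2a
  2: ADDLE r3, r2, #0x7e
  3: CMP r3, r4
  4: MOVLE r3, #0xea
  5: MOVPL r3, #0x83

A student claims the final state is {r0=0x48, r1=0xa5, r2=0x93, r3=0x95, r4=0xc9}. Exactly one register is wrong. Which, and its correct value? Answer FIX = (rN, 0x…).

FIX = (r3, 0x83)

[0] flags=1010 → (cmp)
[1] flags=1010 LS?F → skip
[2] flags=1010 LE?T → r3=0x11
[3] flags=0000 → (cmp)
[4] flags=0000 LE?F → skip
[5] flags=0000 PL?T → r3=0x83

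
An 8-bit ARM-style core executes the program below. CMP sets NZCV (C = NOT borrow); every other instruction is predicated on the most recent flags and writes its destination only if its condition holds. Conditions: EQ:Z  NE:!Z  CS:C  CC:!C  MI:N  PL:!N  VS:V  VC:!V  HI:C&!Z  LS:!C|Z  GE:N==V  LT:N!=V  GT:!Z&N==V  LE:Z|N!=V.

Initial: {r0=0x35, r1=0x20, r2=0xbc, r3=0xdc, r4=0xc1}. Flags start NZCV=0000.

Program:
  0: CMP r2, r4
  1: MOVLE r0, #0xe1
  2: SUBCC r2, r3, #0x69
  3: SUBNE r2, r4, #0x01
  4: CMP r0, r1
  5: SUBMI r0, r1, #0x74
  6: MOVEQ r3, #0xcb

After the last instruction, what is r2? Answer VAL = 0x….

0: ✓ CMP  NZCV=1000
1: ✓ MOVLE  r0←0xe1
2: ✓ SUBCC  r2←0x73
3: ✓ SUBNE  r2←0xc0
4: ✓ CMP  NZCV=1010
5: ✓ SUBMI  r0←0xac
6: · MOVEQ

VAL = 0xc0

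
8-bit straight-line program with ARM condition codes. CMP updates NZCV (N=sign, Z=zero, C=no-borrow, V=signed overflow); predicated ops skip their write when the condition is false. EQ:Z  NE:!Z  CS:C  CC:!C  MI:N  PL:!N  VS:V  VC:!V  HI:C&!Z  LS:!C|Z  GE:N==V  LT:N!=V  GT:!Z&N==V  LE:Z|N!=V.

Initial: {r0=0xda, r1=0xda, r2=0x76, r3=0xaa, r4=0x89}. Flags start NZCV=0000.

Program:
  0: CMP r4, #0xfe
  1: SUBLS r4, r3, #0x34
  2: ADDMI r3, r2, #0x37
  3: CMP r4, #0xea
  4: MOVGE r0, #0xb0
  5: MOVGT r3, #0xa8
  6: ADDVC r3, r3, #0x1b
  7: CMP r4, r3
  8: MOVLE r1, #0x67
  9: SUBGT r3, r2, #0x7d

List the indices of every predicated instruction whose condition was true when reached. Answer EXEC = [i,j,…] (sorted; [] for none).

EXEC = [1,2,4,5,9]

[0] flags=1000 → (cmp)
[1] flags=1000 LS?T → r4=0x76
[2] flags=1000 MI?T → r3=0xad
[3] flags=1001 → (cmp)
[4] flags=1001 GE?T → r0=0xb0
[5] flags=1001 GT?T → r3=0xa8
[6] flags=1001 VC?F → skip
[7] flags=1001 → (cmp)
[8] flags=1001 LE?F → skip
[9] flags=1001 GT?T → r3=0xf9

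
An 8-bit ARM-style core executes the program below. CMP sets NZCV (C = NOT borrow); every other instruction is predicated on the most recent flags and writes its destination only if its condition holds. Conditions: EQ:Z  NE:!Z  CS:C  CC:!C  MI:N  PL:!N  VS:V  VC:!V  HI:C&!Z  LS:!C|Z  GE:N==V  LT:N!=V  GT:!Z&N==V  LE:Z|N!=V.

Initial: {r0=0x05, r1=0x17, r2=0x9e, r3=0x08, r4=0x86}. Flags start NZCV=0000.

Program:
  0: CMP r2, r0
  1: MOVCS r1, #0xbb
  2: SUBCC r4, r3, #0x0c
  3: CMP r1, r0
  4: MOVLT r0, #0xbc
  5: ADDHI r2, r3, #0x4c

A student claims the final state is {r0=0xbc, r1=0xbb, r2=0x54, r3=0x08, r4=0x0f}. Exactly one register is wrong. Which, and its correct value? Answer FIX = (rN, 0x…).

0: ✓ CMP  NZCV=1010
1: ✓ MOVCS  r1←0xbb
2: · SUBCC
3: ✓ CMP  NZCV=1010
4: ✓ MOVLT  r0←0xbc
5: ✓ ADDHI  r2←0x54

FIX = (r4, 0x86)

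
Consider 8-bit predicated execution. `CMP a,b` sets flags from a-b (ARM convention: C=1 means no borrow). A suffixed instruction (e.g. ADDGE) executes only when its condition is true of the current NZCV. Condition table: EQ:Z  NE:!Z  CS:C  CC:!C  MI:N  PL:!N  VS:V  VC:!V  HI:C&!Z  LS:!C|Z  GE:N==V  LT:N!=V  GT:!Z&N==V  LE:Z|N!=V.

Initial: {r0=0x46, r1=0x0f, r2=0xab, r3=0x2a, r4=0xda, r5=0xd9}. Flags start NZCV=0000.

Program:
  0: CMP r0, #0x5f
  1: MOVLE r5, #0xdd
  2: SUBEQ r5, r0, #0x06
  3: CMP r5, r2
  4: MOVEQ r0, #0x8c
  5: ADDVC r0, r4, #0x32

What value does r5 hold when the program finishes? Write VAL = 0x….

[0] flags=1000 → (cmp)
[1] flags=1000 LE?T → r5=0xdd
[2] flags=1000 EQ?F → skip
[3] flags=0010 → (cmp)
[4] flags=0010 EQ?F → skip
[5] flags=0010 VC?T → r0=0x0c

VAL = 0xdd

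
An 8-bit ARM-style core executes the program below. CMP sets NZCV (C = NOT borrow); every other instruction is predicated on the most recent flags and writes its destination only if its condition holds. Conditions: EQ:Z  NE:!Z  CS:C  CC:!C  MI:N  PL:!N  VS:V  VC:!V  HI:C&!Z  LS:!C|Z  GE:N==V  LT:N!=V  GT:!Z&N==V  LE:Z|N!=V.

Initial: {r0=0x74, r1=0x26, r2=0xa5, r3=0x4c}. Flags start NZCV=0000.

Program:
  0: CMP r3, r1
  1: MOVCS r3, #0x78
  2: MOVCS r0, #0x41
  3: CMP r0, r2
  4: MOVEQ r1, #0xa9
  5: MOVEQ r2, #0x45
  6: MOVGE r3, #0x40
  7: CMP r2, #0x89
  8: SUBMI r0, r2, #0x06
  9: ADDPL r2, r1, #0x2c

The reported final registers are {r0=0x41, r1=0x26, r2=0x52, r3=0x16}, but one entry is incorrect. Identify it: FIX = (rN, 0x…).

[0] flags=0010 → (cmp)
[1] flags=0010 CS?T → r3=0x78
[2] flags=0010 CS?T → r0=0x41
[3] flags=1001 → (cmp)
[4] flags=1001 EQ?F → skip
[5] flags=1001 EQ?F → skip
[6] flags=1001 GE?T → r3=0x40
[7] flags=0010 → (cmp)
[8] flags=0010 MI?F → skip
[9] flags=0010 PL?T → r2=0x52

FIX = (r3, 0x40)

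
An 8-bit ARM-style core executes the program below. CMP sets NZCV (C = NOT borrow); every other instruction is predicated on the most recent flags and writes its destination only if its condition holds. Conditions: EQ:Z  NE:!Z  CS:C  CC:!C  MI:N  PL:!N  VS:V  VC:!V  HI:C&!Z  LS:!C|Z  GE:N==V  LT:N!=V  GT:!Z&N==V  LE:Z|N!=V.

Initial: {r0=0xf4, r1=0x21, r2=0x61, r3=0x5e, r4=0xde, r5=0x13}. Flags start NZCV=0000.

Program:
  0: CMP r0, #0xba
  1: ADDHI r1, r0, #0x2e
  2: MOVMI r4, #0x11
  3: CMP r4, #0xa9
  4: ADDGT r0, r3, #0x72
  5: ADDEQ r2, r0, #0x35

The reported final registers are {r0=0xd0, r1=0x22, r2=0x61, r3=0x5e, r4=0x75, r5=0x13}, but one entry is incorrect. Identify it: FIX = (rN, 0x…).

[0] flags=0010 → (cmp)
[1] flags=0010 HI?T → r1=0x22
[2] flags=0010 MI?F → skip
[3] flags=0010 → (cmp)
[4] flags=0010 GT?T → r0=0xd0
[5] flags=0010 EQ?F → skip

FIX = (r4, 0xde)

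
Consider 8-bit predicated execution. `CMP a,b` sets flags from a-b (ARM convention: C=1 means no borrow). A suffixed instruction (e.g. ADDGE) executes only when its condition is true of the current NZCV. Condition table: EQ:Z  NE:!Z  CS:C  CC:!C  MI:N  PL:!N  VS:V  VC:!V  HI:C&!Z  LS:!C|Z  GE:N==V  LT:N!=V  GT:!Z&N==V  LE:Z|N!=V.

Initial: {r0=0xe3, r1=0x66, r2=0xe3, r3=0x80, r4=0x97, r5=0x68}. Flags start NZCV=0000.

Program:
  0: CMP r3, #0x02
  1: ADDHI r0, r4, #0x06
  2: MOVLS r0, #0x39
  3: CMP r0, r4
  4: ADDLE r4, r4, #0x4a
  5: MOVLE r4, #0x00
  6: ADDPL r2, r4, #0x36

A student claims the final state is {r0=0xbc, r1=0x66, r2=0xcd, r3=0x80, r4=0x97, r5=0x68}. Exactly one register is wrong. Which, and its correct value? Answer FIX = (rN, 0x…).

0: ✓ CMP  NZCV=0011
1: ✓ ADDHI  r0←0x9d
2: · MOVLS
3: ✓ CMP  NZCV=0010
4: · ADDLE
5: · MOVLE
6: ✓ ADDPL  r2←0xcd

FIX = (r0, 0x9d)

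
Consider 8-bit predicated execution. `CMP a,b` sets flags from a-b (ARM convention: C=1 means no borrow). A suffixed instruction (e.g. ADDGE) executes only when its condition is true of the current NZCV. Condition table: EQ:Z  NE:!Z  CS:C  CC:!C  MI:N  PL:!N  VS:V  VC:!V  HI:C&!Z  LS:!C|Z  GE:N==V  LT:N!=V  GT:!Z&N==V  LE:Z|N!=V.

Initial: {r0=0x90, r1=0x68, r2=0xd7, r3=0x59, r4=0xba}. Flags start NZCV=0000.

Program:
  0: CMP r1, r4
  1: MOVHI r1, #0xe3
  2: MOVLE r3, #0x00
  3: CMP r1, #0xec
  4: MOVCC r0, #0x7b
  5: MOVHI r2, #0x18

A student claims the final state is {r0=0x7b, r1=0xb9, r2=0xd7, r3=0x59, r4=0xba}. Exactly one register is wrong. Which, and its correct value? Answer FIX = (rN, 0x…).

[0] flags=1001 → (cmp)
[1] flags=1001 HI?F → skip
[2] flags=1001 LE?F → skip
[3] flags=0000 → (cmp)
[4] flags=0000 CC?T → r0=0x7b
[5] flags=0000 HI?F → skip

FIX = (r1, 0x68)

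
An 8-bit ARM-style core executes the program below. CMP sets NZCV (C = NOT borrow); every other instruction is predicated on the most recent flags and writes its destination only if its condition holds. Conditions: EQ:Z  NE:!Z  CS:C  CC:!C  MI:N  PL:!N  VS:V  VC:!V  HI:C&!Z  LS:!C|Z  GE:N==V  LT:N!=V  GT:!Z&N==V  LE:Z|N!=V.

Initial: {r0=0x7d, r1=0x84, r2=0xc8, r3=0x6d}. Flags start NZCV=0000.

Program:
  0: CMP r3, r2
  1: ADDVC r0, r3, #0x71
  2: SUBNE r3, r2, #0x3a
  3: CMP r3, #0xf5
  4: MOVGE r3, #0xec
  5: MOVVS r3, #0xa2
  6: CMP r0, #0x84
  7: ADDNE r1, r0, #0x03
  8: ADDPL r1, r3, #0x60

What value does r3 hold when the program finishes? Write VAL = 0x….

VAL = 0x8e

0: ✓ CMP  NZCV=1001
1: · ADDVC
2: ✓ SUBNE  r3←0x8e
3: ✓ CMP  NZCV=1000
4: · MOVGE
5: · MOVVS
6: ✓ CMP  NZCV=1001
7: ✓ ADDNE  r1←0x80
8: · ADDPL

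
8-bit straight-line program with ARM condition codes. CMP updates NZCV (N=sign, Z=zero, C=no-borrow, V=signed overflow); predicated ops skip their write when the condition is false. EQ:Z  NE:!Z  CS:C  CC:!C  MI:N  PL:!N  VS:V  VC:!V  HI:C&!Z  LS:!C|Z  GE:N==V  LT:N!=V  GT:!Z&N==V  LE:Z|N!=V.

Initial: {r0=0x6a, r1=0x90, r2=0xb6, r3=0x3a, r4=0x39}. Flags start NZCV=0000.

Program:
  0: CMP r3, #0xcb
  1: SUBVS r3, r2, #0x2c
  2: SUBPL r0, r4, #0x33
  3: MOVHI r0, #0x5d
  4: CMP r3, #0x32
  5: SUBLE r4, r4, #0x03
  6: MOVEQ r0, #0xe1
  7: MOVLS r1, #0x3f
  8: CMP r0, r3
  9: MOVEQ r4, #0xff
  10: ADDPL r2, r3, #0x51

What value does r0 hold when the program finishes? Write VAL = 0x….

[0] flags=0000 → (cmp)
[1] flags=0000 VS?F → skip
[2] flags=0000 PL?T → r0=0x06
[3] flags=0000 HI?F → skip
[4] flags=0010 → (cmp)
[5] flags=0010 LE?F → skip
[6] flags=0010 EQ?F → skip
[7] flags=0010 LS?F → skip
[8] flags=1000 → (cmp)
[9] flags=1000 EQ?F → skip
[10] flags=1000 PL?F → skip

VAL = 0x06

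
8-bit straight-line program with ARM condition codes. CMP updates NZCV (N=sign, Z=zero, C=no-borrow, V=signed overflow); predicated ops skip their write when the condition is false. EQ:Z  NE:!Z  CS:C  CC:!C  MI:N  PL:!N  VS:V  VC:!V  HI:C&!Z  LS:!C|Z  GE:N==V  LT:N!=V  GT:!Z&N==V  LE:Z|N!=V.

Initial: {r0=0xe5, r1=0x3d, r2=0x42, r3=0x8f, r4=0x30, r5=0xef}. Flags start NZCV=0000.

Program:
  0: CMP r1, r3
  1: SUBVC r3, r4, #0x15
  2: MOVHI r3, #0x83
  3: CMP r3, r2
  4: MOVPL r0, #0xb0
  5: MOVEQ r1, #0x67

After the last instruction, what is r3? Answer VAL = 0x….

VAL = 0x8f

0: ✓ CMP  NZCV=1001
1: · SUBVC
2: · MOVHI
3: ✓ CMP  NZCV=0011
4: ✓ MOVPL  r0←0xb0
5: · MOVEQ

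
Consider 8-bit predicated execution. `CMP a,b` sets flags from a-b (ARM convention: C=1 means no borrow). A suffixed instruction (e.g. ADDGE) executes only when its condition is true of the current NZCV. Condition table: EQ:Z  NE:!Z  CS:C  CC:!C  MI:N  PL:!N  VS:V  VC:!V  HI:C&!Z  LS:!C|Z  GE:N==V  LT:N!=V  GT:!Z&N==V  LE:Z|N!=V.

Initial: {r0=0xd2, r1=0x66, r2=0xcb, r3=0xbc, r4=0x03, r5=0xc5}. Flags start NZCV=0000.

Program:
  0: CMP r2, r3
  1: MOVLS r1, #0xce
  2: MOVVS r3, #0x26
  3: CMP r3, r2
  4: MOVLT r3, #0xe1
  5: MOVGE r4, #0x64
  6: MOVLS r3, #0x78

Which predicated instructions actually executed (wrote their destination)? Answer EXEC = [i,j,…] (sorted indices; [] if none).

0: ✓ CMP  NZCV=0010
1: · MOVLS
2: · MOVVS
3: ✓ CMP  NZCV=1000
4: ✓ MOVLT  r3←0xe1
5: · MOVGE
6: ✓ MOVLS  r3←0x78

EXEC = [4,6]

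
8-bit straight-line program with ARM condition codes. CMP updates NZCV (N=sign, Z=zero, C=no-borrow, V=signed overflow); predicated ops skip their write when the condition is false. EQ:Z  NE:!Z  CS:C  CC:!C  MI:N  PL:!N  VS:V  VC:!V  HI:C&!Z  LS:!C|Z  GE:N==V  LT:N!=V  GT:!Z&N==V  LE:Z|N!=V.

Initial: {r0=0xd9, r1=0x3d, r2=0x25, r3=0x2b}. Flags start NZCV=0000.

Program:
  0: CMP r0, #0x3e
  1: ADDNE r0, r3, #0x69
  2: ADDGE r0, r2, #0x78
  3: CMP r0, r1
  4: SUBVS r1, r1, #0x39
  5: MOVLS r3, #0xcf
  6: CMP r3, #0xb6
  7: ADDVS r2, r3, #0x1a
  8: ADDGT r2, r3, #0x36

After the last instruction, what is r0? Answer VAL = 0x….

[0] flags=1010 → (cmp)
[1] flags=1010 NE?T → r0=0x94
[2] flags=1010 GE?F → skip
[3] flags=0011 → (cmp)
[4] flags=0011 VS?T → r1=0x04
[5] flags=0011 LS?F → skip
[6] flags=0000 → (cmp)
[7] flags=0000 VS?F → skip
[8] flags=0000 GT?T → r2=0x61

VAL = 0x94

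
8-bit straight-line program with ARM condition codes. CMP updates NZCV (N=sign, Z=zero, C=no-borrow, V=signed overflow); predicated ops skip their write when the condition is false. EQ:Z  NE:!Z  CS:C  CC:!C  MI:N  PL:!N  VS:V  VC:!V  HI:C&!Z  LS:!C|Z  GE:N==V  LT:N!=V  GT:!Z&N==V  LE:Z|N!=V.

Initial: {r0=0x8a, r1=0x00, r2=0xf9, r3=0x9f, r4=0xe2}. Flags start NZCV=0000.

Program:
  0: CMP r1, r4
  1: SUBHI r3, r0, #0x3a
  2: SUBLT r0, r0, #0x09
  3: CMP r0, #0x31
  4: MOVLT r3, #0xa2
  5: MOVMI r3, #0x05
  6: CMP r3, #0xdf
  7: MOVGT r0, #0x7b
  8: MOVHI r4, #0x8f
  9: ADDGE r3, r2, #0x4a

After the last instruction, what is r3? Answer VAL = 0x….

0: ✓ CMP  NZCV=0000
1: · SUBHI
2: · SUBLT
3: ✓ CMP  NZCV=0011
4: ✓ MOVLT  r3←0xa2
5: · MOVMI
6: ✓ CMP  NZCV=1000
7: · MOVGT
8: · MOVHI
9: · ADDGE

VAL = 0xa2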